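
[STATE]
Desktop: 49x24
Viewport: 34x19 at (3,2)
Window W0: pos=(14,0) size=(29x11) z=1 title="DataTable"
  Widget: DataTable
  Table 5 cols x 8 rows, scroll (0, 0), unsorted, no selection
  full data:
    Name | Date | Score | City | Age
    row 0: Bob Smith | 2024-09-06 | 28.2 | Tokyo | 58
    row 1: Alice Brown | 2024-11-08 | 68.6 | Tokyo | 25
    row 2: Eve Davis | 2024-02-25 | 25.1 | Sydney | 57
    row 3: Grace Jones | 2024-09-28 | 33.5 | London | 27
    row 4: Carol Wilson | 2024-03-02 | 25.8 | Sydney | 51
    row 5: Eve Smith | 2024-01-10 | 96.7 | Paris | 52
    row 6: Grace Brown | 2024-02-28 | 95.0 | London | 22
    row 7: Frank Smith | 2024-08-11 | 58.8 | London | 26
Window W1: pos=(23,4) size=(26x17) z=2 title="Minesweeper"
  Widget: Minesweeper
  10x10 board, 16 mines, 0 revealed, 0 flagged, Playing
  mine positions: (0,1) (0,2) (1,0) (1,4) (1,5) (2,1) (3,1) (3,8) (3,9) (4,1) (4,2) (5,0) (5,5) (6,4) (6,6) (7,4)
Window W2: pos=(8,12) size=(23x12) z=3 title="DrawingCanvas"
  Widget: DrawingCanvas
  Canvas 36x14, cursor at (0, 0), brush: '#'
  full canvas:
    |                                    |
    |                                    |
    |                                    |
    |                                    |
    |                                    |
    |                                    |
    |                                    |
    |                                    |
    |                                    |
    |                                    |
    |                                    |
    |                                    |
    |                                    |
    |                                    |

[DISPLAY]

           ┠──────────────────────
           ┃Name        │Date     
           ┃────────┏━━━━━━━━━━━━━
           ┃Bob Smit┃ Minesweeper 
           ┃Alice Br┠─────────────
           ┃Eve Davi┃■■■■■■■■■■   
           ┃Grace Jo┃■■■■■■■■■■   
           ┃Carol Wi┃■■■■■■■■■■   
           ┗━━━━━━━━┃■■■■■■■■■■   
                    ┃■■■■■■■■■■   
     ┏━━━━━━━━━━━━━━━━━━━━━┓■■■   
     ┃ DrawingCanvas       ┃■■■   
     ┠─────────────────────┨■■■   
     ┃+                    ┃■■■   
     ┃                     ┃■■■   
     ┃                     ┃      
     ┃                     ┃      
     ┃                     ┃      
     ┃                     ┃━━━━━━


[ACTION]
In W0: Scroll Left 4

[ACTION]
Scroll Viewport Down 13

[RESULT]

           ┃Bob Smit┃ Minesweeper 
           ┃Alice Br┠─────────────
           ┃Eve Davi┃■■■■■■■■■■   
           ┃Grace Jo┃■■■■■■■■■■   
           ┃Carol Wi┃■■■■■■■■■■   
           ┗━━━━━━━━┃■■■■■■■■■■   
                    ┃■■■■■■■■■■   
     ┏━━━━━━━━━━━━━━━━━━━━━┓■■■   
     ┃ DrawingCanvas       ┃■■■   
     ┠─────────────────────┨■■■   
     ┃+                    ┃■■■   
     ┃                     ┃■■■   
     ┃                     ┃      
     ┃                     ┃      
     ┃                     ┃      
     ┃                     ┃━━━━━━
     ┃                     ┃      
     ┃                     ┃      
     ┗━━━━━━━━━━━━━━━━━━━━━┛      


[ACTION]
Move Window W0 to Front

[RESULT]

           ┃Bob Smith   │2024-09-0
           ┃Alice Brown │2024-11-0
           ┃Eve Davis   │2024-02-2
           ┃Grace Jones │2024-09-2
           ┃Carol Wilson│2024-03-0
           ┗━━━━━━━━━━━━━━━━━━━━━━
                    ┃■■■■■■■■■■   
     ┏━━━━━━━━━━━━━━━━━━━━━┓■■■   
     ┃ DrawingCanvas       ┃■■■   
     ┠─────────────────────┨■■■   
     ┃+                    ┃■■■   
     ┃                     ┃■■■   
     ┃                     ┃      
     ┃                     ┃      
     ┃                     ┃      
     ┃                     ┃━━━━━━
     ┃                     ┃      
     ┃                     ┃      
     ┗━━━━━━━━━━━━━━━━━━━━━┛      


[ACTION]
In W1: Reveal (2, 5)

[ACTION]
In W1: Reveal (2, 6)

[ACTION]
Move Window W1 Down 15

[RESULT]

           ┃Bob Smith   │2024-09-0
           ┃Alice Brown │2024-11-0
           ┃Eve Davis   │2024-02-2
           ┃Grace Jones │2024-09-2
           ┃Carol Wilson│2024-03-0
           ┗━━━━━━━━━━━━━━━━━━━━━━
                    ┃■■■■■■■■■■   
     ┏━━━━━━━━━━━━━━━━━━━━━┓■■■   
     ┃ DrawingCanvas       ┃■■■   
     ┠─────────────────────┨■■■   
     ┃+                    ┃■■■   
     ┃                     ┃■■■   
     ┃                     ┃■■■   
     ┃                     ┃■■■   
     ┃                     ┃■■■   
     ┃                     ┃      
     ┃                     ┃      
     ┃                     ┃      
     ┗━━━━━━━━━━━━━━━━━━━━━┛━━━━━━


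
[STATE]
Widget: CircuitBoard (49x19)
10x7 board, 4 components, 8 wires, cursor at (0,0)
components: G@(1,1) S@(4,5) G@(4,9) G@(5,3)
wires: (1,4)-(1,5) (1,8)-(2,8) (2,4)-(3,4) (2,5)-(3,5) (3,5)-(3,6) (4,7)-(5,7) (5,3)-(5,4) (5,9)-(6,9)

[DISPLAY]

   0 1 2 3 4 5 6 7 8 9                           
0  [.]                                           
                                                 
1       G           · ─ ·           ·            
                                    │            
2                   ·   ·           ·            
                    │   │                        
3                   ·   · ─ ·                    
                                                 
4                       S       ·       G        
                                │                
5               G ─ ·           ·       ·        
                                        │        
6                                       ·        
Cursor: (0,0)                                    
                                                 
                                                 
                                                 
                                                 


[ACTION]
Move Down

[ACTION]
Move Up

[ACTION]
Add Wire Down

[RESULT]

   0 1 2 3 4 5 6 7 8 9                           
0  [.]                                           
    │                                            
1   ·   G           · ─ ·           ·            
                                    │            
2                   ·   ·           ·            
                    │   │                        
3                   ·   · ─ ·                    
                                                 
4                       S       ·       G        
                                │                
5               G ─ ·           ·       ·        
                                        │        
6                                       ·        
Cursor: (0,0)                                    
                                                 
                                                 
                                                 
                                                 


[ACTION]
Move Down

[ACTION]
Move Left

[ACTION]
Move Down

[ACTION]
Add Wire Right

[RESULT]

   0 1 2 3 4 5 6 7 8 9                           
0   ·                                            
    │                                            
1   ·   G           · ─ ·           ·            
                                    │            
2  [.]─ ·           ·   ·           ·            
                    │   │                        
3                   ·   · ─ ·                    
                                                 
4                       S       ·       G        
                                │                
5               G ─ ·           ·       ·        
                                        │        
6                                       ·        
Cursor: (2,0)                                    
                                                 
                                                 
                                                 
                                                 


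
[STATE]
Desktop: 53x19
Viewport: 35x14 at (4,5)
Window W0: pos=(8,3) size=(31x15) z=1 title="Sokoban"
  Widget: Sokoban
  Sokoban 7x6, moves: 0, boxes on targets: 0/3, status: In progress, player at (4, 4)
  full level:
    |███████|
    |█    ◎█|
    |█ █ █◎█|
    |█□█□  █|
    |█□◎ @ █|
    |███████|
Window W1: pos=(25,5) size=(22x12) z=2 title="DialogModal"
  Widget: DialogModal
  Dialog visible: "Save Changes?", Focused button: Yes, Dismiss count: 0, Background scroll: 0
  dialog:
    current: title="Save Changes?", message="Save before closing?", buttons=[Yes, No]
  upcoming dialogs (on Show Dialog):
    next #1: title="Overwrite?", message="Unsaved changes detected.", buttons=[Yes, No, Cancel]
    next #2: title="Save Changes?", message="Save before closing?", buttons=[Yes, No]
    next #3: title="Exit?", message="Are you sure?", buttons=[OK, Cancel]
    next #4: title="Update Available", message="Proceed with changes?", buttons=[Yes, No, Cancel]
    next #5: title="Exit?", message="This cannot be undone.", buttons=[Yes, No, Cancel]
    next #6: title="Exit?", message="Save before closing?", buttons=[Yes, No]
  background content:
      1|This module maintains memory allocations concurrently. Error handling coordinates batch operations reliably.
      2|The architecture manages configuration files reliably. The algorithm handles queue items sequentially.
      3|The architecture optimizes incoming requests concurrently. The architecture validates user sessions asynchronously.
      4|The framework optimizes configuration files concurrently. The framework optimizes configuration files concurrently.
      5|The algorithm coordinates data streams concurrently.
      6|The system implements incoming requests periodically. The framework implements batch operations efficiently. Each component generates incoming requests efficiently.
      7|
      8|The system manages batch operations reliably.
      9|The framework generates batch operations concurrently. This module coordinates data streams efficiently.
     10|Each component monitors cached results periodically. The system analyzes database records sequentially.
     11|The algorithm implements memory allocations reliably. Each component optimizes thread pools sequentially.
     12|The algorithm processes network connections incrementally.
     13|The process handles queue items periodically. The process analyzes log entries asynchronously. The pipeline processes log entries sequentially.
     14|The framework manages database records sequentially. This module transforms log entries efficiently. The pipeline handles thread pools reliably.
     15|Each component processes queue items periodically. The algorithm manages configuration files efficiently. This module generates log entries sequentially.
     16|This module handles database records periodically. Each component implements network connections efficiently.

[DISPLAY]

    ┠────────────────┏━━━━━━━━━━━━━
    ┃███████         ┃ DialogModal 
    ┃█    ◎█         ┠─────────────
    ┃█ █ █◎█         ┃This module m
    ┃█□█□  █         ┃Th┌──────────
    ┃█□◎ @ █         ┃Th│Save Chang
    ┃███████         ┃Th│Save befor
    ┃Moves: 0  0/3   ┃Th│  [Yes]  N
    ┃                ┃Th└──────────
    ┃                ┃             
    ┃                ┃The system ma
    ┃                ┗━━━━━━━━━━━━━
    ┗━━━━━━━━━━━━━━━━━━━━━━━━━━━━━┛
                                   


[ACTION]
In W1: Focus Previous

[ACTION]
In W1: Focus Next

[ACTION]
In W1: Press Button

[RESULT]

    ┠────────────────┏━━━━━━━━━━━━━
    ┃███████         ┃ DialogModal 
    ┃█    ◎█         ┠─────────────
    ┃█ █ █◎█         ┃This module m
    ┃█□█□  █         ┃The architect
    ┃█□◎ @ █         ┃The architect
    ┃███████         ┃The framework
    ┃Moves: 0  0/3   ┃The algorithm
    ┃                ┃The system im
    ┃                ┃             
    ┃                ┃The system ma
    ┃                ┗━━━━━━━━━━━━━
    ┗━━━━━━━━━━━━━━━━━━━━━━━━━━━━━┛
                                   


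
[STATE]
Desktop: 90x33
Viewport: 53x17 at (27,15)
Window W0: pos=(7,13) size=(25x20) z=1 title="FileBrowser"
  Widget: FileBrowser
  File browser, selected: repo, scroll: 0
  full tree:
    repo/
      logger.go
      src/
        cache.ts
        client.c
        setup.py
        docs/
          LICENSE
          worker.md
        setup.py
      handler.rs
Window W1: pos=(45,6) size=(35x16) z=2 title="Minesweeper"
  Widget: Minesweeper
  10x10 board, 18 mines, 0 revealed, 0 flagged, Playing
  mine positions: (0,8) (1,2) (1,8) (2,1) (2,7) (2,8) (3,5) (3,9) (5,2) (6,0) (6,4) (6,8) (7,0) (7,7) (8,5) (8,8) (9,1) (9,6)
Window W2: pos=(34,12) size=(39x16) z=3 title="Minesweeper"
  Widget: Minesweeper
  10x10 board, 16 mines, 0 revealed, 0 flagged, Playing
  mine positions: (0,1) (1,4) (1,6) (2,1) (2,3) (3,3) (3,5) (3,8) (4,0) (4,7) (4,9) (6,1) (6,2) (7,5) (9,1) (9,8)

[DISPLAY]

────┨  ┃■■■■■■■■■■                           ┃      ┃
    ┃  ┃■■■■■■■■■■                           ┃      ┃
    ┃  ┃■■■■■■■■■■                           ┃      ┃
    ┃  ┃■■■■■■■■■■                           ┃      ┃
    ┃  ┃■■■■■■■■■■                           ┃      ┃
    ┃  ┃■■■■■■■■■■                           ┃      ┃
    ┃  ┃■■■■■■■■■■                           ┃━━━━━━┛
    ┃  ┃■■■■■■■■■■                           ┃       
    ┃  ┃■■■■■■■■■■                           ┃       
    ┃  ┃■■■■■■■■■■                           ┃       
    ┃  ┃                                     ┃       
    ┃  ┃                                     ┃       
    ┃  ┗━━━━━━━━━━━━━━━━━━━━━━━━━━━━━━━━━━━━━┛       
    ┃                                                
    ┃                                                
    ┃                                                
    ┃                                                


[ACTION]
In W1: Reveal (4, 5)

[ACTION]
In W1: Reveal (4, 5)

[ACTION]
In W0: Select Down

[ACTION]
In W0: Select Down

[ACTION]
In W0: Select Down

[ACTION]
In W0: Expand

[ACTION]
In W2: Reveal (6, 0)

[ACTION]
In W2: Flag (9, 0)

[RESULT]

────┨  ┃■■■■■■■■■■                           ┃      ┃
    ┃  ┃■■■■■■■■■■                           ┃      ┃
    ┃  ┃■■■■■■■■■■                           ┃      ┃
    ┃  ┃■■■■■■■■■■                           ┃      ┃
    ┃  ┃■■■■■■■■■■                           ┃      ┃
    ┃  ┃■■■■■■■■■■                           ┃      ┃
    ┃  ┃1■■■■■■■■■                           ┃━━━━━━┛
    ┃  ┃■■■■■■■■■■                           ┃       
    ┃  ┃■■■■■■■■■■                           ┃       
    ┃  ┃⚑■■■■■■■■■                           ┃       
    ┃  ┃                                     ┃       
    ┃  ┃                                     ┃       
    ┃  ┗━━━━━━━━━━━━━━━━━━━━━━━━━━━━━━━━━━━━━┛       
    ┃                                                
    ┃                                                
    ┃                                                
    ┃                                                


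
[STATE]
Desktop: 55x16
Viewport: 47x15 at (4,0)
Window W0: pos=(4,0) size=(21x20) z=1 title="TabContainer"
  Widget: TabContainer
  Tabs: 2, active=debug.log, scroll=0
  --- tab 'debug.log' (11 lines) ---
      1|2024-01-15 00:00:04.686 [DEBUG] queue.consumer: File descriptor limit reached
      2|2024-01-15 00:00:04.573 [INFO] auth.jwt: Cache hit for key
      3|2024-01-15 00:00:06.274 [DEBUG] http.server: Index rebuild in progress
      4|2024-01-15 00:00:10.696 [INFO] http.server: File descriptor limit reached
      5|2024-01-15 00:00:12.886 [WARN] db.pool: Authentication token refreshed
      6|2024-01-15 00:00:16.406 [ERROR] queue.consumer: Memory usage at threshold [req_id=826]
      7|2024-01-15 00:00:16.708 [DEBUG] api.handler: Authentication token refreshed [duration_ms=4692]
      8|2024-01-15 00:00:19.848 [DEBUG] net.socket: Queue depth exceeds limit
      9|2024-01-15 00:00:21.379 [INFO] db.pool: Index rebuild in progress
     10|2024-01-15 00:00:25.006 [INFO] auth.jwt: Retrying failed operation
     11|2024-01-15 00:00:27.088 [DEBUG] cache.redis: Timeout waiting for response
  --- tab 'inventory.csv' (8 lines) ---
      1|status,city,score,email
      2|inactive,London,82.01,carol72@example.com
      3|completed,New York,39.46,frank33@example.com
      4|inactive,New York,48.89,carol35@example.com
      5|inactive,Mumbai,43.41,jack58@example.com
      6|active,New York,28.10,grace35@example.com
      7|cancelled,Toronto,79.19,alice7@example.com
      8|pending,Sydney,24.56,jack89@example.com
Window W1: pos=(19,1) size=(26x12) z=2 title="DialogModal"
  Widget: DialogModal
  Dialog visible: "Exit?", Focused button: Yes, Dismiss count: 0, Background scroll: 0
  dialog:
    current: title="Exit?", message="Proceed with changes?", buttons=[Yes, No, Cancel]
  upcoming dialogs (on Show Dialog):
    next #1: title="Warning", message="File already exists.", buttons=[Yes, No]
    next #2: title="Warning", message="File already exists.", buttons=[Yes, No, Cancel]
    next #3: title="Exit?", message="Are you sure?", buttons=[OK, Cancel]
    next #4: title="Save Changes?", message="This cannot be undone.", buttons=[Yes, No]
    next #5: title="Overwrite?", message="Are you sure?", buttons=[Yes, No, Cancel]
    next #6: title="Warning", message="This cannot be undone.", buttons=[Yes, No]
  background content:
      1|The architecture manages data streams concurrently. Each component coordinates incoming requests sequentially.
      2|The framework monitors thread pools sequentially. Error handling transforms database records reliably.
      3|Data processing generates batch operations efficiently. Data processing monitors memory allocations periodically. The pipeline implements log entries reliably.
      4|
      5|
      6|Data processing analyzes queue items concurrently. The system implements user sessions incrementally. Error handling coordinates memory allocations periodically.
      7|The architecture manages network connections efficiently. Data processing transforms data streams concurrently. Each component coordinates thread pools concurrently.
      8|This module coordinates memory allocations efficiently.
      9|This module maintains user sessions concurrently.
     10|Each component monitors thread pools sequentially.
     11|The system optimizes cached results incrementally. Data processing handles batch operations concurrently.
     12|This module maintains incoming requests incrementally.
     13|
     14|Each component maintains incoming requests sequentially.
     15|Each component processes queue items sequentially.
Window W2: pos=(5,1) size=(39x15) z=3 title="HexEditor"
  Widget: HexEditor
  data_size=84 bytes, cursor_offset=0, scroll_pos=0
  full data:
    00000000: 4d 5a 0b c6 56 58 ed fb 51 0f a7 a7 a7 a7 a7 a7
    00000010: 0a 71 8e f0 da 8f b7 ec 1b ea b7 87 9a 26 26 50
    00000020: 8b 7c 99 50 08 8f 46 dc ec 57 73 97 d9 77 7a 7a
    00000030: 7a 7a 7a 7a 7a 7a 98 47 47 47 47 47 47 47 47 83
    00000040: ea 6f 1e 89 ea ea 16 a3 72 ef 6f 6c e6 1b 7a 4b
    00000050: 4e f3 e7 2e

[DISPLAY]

┏━━━━━━━━━━━━━━━━━━━┓                          
┃┏━━━━━━━━━━━━━━━━━━━━━━━━━━━━━━━━━━━━━┓┓      
┠┃ HexEditor                           ┃┃      
┃┠─────────────────────────────────────┨┨      
┃┃00000000  4D 5a 0b c6 56 58 ed fb  51┃┃      
┃┃00000010  0a 71 8e f0 da 8f b7 ec  1b┃┃      
┃┃00000020  8b 7c 99 50 08 8f 46 dc  ec┃┃      
┃┃00000030  7a 7a 7a 7a 7a 7a 98 47  47┃┃      
┃┃00000040  ea 6f 1e 89 ea ea 16 a3  72┃┃      
┃┃00000050  4e f3 e7 2e                ┃┃      
┃┃                                     ┃┃      
┃┃                                     ┃┃      
┃┃                                     ┃┛      
┃┃                                     ┃       
┃┃                                     ┃       


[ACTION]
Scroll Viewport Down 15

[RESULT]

┃┏━━━━━━━━━━━━━━━━━━━━━━━━━━━━━━━━━━━━━┓┓      
┠┃ HexEditor                           ┃┃      
┃┠─────────────────────────────────────┨┨      
┃┃00000000  4D 5a 0b c6 56 58 ed fb  51┃┃      
┃┃00000010  0a 71 8e f0 da 8f b7 ec  1b┃┃      
┃┃00000020  8b 7c 99 50 08 8f 46 dc  ec┃┃      
┃┃00000030  7a 7a 7a 7a 7a 7a 98 47  47┃┃      
┃┃00000040  ea 6f 1e 89 ea ea 16 a3  72┃┃      
┃┃00000050  4e f3 e7 2e                ┃┃      
┃┃                                     ┃┃      
┃┃                                     ┃┃      
┃┃                                     ┃┛      
┃┃                                     ┃       
┃┃                                     ┃       
┃┗━━━━━━━━━━━━━━━━━━━━━━━━━━━━━━━━━━━━━┛       


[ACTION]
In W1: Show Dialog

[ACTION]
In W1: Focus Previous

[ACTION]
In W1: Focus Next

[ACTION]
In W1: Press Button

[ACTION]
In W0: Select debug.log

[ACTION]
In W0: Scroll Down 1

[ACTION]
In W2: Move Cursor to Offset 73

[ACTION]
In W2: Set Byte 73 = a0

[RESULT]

┃┏━━━━━━━━━━━━━━━━━━━━━━━━━━━━━━━━━━━━━┓┓      
┠┃ HexEditor                           ┃┃      
┃┠─────────────────────────────────────┨┨      
┃┃00000000  4d 5a 0b c6 56 58 ed fb  51┃┃      
┃┃00000010  0a 71 8e f0 da 8f b7 ec  1b┃┃      
┃┃00000020  8b 7c 99 50 08 8f 46 dc  ec┃┃      
┃┃00000030  7a 7a 7a 7a 7a 7a 98 47  47┃┃      
┃┃00000040  ea 6f 1e 89 ea ea 16 a3  72┃┃      
┃┃00000050  4e f3 e7 2e                ┃┃      
┃┃                                     ┃┃      
┃┃                                     ┃┃      
┃┃                                     ┃┛      
┃┃                                     ┃       
┃┃                                     ┃       
┃┗━━━━━━━━━━━━━━━━━━━━━━━━━━━━━━━━━━━━━┛       


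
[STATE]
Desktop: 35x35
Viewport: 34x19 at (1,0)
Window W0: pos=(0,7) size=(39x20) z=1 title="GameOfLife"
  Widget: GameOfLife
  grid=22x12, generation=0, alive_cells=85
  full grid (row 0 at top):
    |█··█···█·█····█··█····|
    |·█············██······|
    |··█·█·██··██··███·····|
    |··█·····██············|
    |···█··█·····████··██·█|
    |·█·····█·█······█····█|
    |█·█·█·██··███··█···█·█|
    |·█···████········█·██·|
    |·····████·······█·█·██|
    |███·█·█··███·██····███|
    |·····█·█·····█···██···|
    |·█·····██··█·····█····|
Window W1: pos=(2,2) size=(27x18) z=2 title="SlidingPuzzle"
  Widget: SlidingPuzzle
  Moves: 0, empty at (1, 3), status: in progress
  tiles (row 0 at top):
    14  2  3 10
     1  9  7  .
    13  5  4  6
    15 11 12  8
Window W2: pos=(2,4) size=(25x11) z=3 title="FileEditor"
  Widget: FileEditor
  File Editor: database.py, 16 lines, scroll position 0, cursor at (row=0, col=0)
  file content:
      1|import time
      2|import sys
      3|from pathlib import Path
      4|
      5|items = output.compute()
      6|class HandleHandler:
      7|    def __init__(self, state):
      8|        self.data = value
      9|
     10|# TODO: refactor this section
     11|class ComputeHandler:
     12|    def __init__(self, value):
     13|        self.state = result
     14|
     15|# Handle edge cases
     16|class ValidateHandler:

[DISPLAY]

                                  
                                  
 ┏━━━━━━━━━━━━━━━━━━━━━━━━━┓      
 ┃ SlidingPuzzle           ┃      
 ┏━━━━━━━━━━━━━━━━━━━━━━━┓─┨      
 ┃ FileEditor            ┃ ┃      
 ┠───────────────────────┨ ┃      
━┃█mport time           ▲┃ ┃━━━━━━
 ┃import sys            █┃ ┃      
─┃from pathlib import Pa░┃ ┃──────
G┃                      ░┃ ┃      
█┃items = output.compute░┃ ┃      
·┃class HandleHandler:  ░┃ ┃      
·┃    def __init__(self,▼┃ ┃      
·┗━━━━━━━━━━━━━━━━━━━━━━━┛ ┃      
·┃                         ┃      
·┃                         ┃      
█┃                         ┃      
·┃                         ┃      


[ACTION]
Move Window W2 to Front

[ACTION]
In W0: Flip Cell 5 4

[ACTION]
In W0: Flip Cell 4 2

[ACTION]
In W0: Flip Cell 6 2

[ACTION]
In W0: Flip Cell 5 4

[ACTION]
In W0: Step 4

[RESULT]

                                  
                                  
 ┏━━━━━━━━━━━━━━━━━━━━━━━━━┓      
 ┃ SlidingPuzzle           ┃      
 ┏━━━━━━━━━━━━━━━━━━━━━━━┓─┨      
 ┃ FileEditor            ┃ ┃      
 ┠───────────────────────┨ ┃      
━┃█mport time           ▲┃ ┃━━━━━━
 ┃import sys            █┃ ┃      
─┃from pathlib import Pa░┃ ┃──────
G┃                      ░┃ ┃      
·┃items = output.compute░┃ ┃      
█┃class HandleHandler:  ░┃ ┃      
·┃    def __init__(self,▼┃ ┃      
█┗━━━━━━━━━━━━━━━━━━━━━━━┛ ┃      
·┃                         ┃      
█┃                         ┃      
·┃                         ┃      
·┃                         ┃      


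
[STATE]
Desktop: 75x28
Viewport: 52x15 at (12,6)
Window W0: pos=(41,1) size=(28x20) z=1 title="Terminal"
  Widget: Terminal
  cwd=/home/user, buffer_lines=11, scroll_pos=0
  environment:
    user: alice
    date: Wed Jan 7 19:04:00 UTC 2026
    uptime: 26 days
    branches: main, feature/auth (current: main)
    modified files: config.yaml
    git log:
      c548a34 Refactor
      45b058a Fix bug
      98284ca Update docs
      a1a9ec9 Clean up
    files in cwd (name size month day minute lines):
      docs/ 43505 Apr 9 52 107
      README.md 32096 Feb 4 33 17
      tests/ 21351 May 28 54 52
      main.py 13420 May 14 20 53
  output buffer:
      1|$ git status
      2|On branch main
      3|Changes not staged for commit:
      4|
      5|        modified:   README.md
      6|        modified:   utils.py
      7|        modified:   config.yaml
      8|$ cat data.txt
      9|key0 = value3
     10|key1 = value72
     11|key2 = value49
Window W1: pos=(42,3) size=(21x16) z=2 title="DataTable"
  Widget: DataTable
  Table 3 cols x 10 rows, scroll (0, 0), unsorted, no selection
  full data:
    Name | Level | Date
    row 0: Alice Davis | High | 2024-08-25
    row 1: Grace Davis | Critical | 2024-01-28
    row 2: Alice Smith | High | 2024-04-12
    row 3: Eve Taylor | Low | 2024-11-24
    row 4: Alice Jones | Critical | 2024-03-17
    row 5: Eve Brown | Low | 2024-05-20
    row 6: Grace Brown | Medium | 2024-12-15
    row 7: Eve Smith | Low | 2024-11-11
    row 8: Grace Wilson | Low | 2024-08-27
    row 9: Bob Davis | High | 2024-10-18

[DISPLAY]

                             ┃┃Name        │Level ┃r
                             ┃┃────────────┼──────┃ 
                             ┃┃Alice Davis │High  ┃E
                             ┃┃Grace Davis │Critic┃t
                             ┃┃Alice Smith │High  ┃o
                             ┃┃Eve Taylor  │Low   ┃ 
                             ┃┃Alice Jones │Critic┃ 
                             ┃┃Eve Brown   │Low   ┃ 
                             ┃┃Grace Brown │Medium┃ 
                             ┃┃Eve Smith   │Low   ┃ 
                             ┃┃Grace Wilson│Low   ┃ 
                             ┃┃Bob Davis   │High  ┃ 
                             ┃┗━━━━━━━━━━━━━━━━━━━┛ 
                             ┃                      
                             ┗━━━━━━━━━━━━━━━━━━━━━━


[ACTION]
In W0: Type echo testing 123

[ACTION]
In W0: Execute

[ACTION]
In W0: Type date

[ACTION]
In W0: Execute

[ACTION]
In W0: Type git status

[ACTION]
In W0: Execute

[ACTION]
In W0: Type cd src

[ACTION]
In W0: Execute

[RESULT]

                             ┃┃Name        │Level ┃ 
                             ┃┃────────────┼──────┃ 
                             ┃┃Alice Davis │High  ┃ 
                             ┃┃Grace Davis │Critic┃ 
                             ┃┃Alice Smith │High  ┃ 
                             ┃┃Eve Taylor  │Low   ┃C
                             ┃┃Alice Jones │Critic┃ 
                             ┃┃Eve Brown   │Low   ┃ 
                             ┃┃Grace Brown │Medium┃r
                             ┃┃Eve Smith   │Low   ┃ 
                             ┃┃Grace Wilson│Low   ┃o
                             ┃┃Bob Davis   │High  ┃ 
                             ┃┗━━━━━━━━━━━━━━━━━━━┛ 
                             ┃$ █                   
                             ┗━━━━━━━━━━━━━━━━━━━━━━


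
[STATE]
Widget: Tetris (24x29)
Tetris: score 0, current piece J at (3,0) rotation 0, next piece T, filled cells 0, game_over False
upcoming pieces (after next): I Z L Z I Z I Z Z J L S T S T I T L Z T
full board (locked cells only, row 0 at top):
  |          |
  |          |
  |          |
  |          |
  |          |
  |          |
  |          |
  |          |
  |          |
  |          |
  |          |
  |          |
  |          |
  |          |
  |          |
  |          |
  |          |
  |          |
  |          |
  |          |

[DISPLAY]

   █      │Next:        
   ███    │ ▒           
          │▒▒▒          
          │             
          │             
          │             
          │Score:       
          │0            
          │             
          │             
          │             
          │             
          │             
          │             
          │             
          │             
          │             
          │             
          │             
          │             
          │             
          │             
          │             
          │             
          │             
          │             
          │             
          │             
          │             


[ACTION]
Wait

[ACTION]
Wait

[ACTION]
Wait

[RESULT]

          │Next:        
          │ ▒           
          │▒▒▒          
   █      │             
   ███    │             
          │             
          │Score:       
          │0            
          │             
          │             
          │             
          │             
          │             
          │             
          │             
          │             
          │             
          │             
          │             
          │             
          │             
          │             
          │             
          │             
          │             
          │             
          │             
          │             
          │             


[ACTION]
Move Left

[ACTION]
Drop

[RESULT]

          │Next:        
          │ ▒           
          │▒▒▒          
          │             
  █       │             
  ███     │             
          │Score:       
          │0            
          │             
          │             
          │             
          │             
          │             
          │             
          │             
          │             
          │             
          │             
          │             
          │             
          │             
          │             
          │             
          │             
          │             
          │             
          │             
          │             
          │             


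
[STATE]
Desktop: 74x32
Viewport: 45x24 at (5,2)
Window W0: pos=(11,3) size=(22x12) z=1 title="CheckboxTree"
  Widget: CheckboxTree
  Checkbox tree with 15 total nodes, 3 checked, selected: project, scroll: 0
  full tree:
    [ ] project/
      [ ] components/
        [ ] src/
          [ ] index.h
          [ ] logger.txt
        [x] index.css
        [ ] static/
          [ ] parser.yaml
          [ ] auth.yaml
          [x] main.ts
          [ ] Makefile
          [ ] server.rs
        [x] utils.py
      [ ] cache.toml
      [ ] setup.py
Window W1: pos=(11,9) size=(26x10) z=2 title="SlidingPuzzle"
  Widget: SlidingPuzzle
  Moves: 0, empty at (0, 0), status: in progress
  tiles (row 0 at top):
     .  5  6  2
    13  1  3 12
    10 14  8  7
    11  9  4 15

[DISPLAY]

                                             
      ┏━━━━━━━━━━━━━━━━━━━━┓                 
      ┃ CheckboxTree       ┃                 
      ┠────────────────────┨                 
      ┃>[-] project/       ┃                 
      ┃   [-] components/  ┃                 
      ┃     [ ] src/       ┃                 
      ┏━━━━━━━━━━━━━━━━━━━━━━━━┓             
      ┃ SlidingPuzzle          ┃             
      ┠────────────────────────┨             
      ┃┌────┬────┬────┬────┐   ┃             
      ┃│    │  5 │  6 │  2 │   ┃             
      ┃├────┼────┼────┼────┤   ┃             
      ┃│ 13 │  1 │  3 │ 12 │   ┃             
      ┃├────┼────┼────┼────┤   ┃             
      ┃│ 10 │ 14 │  8 │  7 │   ┃             
      ┗━━━━━━━━━━━━━━━━━━━━━━━━┛             
                                             
                                             
                                             
                                             
                                             
                                             
                                             


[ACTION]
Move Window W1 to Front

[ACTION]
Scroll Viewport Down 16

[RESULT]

      ┃     [ ] src/       ┃                 
      ┏━━━━━━━━━━━━━━━━━━━━━━━━┓             
      ┃ SlidingPuzzle          ┃             
      ┠────────────────────────┨             
      ┃┌────┬────┬────┬────┐   ┃             
      ┃│    │  5 │  6 │  2 │   ┃             
      ┃├────┼────┼────┼────┤   ┃             
      ┃│ 13 │  1 │  3 │ 12 │   ┃             
      ┃├────┼────┼────┼────┤   ┃             
      ┃│ 10 │ 14 │  8 │  7 │   ┃             
      ┗━━━━━━━━━━━━━━━━━━━━━━━━┛             
                                             
                                             
                                             
                                             
                                             
                                             
                                             
                                             
                                             
                                             
                                             
                                             
                                             


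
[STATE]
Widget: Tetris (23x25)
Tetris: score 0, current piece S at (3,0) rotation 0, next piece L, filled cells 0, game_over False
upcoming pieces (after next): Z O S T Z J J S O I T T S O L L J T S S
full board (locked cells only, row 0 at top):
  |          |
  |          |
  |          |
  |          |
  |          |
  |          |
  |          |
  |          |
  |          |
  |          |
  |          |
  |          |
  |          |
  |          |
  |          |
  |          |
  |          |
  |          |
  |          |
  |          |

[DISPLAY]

    ░░    │Next:       
   ░░     │  ▒         
          │▒▒▒         
          │            
          │            
          │            
          │Score:      
          │0           
          │            
          │            
          │            
          │            
          │            
          │            
          │            
          │            
          │            
          │            
          │            
          │            
          │            
          │            
          │            
          │            
          │            


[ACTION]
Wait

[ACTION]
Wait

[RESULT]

          │Next:       
          │  ▒         
    ░░    │▒▒▒         
   ░░     │            
          │            
          │            
          │Score:      
          │0           
          │            
          │            
          │            
          │            
          │            
          │            
          │            
          │            
          │            
          │            
          │            
          │            
          │            
          │            
          │            
          │            
          │            


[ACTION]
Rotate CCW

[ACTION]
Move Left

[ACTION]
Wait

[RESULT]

          │Next:       
          │  ▒         
          │▒▒▒         
  ░       │            
  ░░      │            
   ░      │            
          │Score:      
          │0           
          │            
          │            
          │            
          │            
          │            
          │            
          │            
          │            
          │            
          │            
          │            
          │            
          │            
          │            
          │            
          │            
          │            
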